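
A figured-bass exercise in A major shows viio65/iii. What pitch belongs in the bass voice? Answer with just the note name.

D#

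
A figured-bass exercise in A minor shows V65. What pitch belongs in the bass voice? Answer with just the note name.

V in A minor has root E; the chord is E-G#-B-D.
The figure 65 means first inversion — the third is in the bass.

G#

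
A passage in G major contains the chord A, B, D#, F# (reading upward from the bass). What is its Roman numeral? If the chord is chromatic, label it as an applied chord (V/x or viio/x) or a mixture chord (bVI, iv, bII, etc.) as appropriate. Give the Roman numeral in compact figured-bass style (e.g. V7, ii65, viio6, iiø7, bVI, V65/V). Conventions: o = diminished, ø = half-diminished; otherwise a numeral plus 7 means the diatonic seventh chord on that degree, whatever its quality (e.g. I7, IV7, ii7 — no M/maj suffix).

V42/vi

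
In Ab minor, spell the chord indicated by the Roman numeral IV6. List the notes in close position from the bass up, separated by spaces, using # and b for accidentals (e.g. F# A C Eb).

F Ab Db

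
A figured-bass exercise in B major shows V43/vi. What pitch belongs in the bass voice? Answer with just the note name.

A#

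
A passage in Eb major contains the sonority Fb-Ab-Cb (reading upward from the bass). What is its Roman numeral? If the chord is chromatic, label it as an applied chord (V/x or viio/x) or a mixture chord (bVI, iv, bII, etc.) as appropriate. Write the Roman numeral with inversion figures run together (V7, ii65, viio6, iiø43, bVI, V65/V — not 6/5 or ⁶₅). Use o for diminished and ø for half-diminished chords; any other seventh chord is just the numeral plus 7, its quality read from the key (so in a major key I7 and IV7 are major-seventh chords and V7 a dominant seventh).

The pitches Fb-Ab-Cb form a major triad rooted on Fb.
Fb is the lowered second degree of Eb major (diatonic 2 would be F). This is the Neapolitan chord — a major triad on the lowered second degree.

bII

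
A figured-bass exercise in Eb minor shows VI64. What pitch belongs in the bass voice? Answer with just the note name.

Gb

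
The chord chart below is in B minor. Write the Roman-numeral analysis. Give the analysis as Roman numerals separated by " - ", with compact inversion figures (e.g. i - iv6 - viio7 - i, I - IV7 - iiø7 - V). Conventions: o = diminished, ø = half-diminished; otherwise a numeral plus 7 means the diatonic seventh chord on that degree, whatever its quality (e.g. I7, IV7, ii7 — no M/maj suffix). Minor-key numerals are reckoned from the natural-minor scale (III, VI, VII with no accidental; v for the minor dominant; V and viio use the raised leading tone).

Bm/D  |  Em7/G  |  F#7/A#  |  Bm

i6 - iv65 - V65 - i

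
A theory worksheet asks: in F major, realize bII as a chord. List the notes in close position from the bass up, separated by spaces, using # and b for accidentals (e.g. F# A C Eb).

Gb Bb Db

bII is the Neapolitan chord — a major triad on the lowered second degree. In F major that root is Gb.
So the chord is Gb-Bb-Db.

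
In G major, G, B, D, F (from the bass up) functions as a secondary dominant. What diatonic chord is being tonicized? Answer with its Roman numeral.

IV

The chord is a dominant seventh chord on G.
A dominant resolves down a perfect fifth: G → C. In G major, C is scale degree 4, i.e. IV.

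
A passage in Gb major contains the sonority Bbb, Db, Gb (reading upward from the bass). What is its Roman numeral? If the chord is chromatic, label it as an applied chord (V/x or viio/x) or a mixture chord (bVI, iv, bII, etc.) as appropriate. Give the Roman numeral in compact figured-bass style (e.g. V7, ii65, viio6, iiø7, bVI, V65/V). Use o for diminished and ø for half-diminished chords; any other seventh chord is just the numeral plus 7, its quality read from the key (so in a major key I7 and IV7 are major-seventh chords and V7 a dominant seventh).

i6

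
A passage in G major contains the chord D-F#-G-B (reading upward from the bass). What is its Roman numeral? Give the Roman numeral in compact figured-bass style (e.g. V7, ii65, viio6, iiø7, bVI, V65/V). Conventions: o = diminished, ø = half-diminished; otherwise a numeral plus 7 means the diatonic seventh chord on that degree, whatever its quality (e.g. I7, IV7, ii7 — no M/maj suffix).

Stacked in thirds the chord is G-B-D-F#: a major seventh chord on G.
In G major, G is the tonic; the diatonic major seventh chord there is I7.
With D in the bass the chord is in second inversion, so the figured bass is 43.

I43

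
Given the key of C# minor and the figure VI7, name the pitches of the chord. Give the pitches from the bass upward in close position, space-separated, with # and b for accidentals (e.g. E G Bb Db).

In C# minor, the submediant is A, and the diatonic chord built there is a major seventh chord.
Stacking thirds from A gives A-C#-E-G#.

A C# E G#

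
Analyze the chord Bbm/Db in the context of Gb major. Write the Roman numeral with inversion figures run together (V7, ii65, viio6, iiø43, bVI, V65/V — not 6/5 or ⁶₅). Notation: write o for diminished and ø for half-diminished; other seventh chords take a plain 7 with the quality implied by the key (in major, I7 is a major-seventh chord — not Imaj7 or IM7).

Stacked in thirds the chord is Bb-Db-F: a minor triad on Bb.
In Gb major, Bb is the mediant; the diatonic minor triad there is iii.
With Db in the bass the chord is in first inversion, so the figured bass is 6.

iii6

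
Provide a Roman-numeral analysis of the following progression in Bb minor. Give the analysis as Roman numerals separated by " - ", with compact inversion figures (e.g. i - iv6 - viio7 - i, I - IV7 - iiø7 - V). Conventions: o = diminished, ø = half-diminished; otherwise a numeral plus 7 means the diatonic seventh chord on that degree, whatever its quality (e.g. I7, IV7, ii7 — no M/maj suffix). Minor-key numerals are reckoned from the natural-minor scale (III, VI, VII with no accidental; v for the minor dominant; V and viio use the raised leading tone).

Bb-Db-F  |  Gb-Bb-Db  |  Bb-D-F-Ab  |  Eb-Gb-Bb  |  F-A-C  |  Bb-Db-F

Bb-Db-F: minor triad on Bb = scale degree 1 → i.
Gb-Bb-Db: major triad on Gb = scale degree 6 → VI.
Bb-D-F-Ab: chromatic; Bb is V of iv, so V7/iv.
Eb-Gb-Bb: minor triad on Eb = scale degree 4 → iv.
F-A-C has root F, degree 5 in Bb minor, so V.
Bb-Db-F has root Bb, degree 1 in Bb minor, so i.

i - VI - V7/iv - iv - V - i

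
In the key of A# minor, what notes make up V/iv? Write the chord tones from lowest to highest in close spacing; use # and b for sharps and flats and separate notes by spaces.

The slash means an applied dominant: we want the dominant of iv. In A# minor, iv is D# minor, and its dominant is built on A#.
Building a major triad on A# gives A#-C##-E#.

A# C## E#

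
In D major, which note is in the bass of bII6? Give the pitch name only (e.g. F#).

G

bII in D major has root Eb; the chord is Eb-G-Bb.
The figure 6 means first inversion — the third is in the bass.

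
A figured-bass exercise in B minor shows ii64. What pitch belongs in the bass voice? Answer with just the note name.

ii in B minor has root C#; the chord is C#-E-G#.
The figure 64 means second inversion — the fifth is in the bass.

G#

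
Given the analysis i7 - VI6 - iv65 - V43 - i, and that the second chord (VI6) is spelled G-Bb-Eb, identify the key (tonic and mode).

G minor

The anchor chord is a major triad on Eb, labeled VI6.
VI6 on Eb implies Eb is the submediant; that puts the tonic at G, and the uppercase numeral fits minor mode.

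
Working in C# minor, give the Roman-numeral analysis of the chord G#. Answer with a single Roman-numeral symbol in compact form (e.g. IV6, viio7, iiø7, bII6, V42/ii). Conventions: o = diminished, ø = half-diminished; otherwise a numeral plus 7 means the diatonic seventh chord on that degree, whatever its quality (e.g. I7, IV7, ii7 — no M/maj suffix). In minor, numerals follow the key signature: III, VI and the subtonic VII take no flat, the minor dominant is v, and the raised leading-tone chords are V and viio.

The pitches G#-B#-D# form a major triad rooted on G#.
In C# minor, G# is the dominant; the diatonic major triad there is V.

V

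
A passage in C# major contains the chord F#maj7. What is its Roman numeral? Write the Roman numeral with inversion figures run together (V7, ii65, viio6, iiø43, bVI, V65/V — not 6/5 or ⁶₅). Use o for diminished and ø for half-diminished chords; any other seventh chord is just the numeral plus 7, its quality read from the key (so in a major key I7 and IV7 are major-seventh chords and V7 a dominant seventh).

The pitches F#-A#-C#-E# form a major seventh chord rooted on F#.
In C# major, F# is the subdominant; the diatonic major seventh chord there is IV7.

IV7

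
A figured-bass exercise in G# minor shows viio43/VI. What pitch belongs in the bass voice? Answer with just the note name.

A

The applied chord viio43/VI is rooted on D#: D#-F#-A-C.
The figure 43 means second inversion — the fifth is in the bass.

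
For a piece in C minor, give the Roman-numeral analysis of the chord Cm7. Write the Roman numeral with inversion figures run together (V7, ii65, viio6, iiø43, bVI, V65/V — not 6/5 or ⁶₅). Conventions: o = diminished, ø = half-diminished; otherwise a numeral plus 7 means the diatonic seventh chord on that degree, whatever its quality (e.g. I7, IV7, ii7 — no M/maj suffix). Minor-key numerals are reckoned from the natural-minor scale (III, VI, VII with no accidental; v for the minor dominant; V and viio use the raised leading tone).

i7

Stacked in thirds the chord is C-Eb-G-Bb: a minor seventh chord on C.
In C minor, C is the tonic; the diatonic minor seventh chord there is i7.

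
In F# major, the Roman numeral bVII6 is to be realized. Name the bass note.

bVII in F# major has root E; the chord is E-G#-B.
The figure 6 means first inversion — the third is in the bass.

G#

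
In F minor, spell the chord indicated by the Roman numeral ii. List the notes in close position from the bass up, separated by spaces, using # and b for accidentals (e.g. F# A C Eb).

ii is the minor supertonic, borrowed from the parallel major (the Dorian ii). In F minor that root is G.
So the chord is G-Bb-D, a minor triad.

G Bb D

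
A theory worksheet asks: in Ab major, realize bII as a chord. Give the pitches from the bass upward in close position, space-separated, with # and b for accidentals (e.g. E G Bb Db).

bII is the Neapolitan chord — a major triad on the lowered second degree. In Ab major that root is Bbb.
So the chord is Bbb-Db-Fb, a major triad.

Bbb Db Fb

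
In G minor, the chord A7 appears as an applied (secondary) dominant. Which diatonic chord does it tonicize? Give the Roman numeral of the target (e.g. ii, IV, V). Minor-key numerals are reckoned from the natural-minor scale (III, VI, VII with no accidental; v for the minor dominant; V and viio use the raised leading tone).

V

The chord is a dominant seventh chord on A.
A dominant resolves down a perfect fifth: A → D. In G minor, D is scale degree 5, i.e. V.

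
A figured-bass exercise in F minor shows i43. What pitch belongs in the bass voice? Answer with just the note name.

i in F minor has root F; the chord is F-Ab-C-Eb.
The figure 43 means second inversion — the fifth is in the bass.

C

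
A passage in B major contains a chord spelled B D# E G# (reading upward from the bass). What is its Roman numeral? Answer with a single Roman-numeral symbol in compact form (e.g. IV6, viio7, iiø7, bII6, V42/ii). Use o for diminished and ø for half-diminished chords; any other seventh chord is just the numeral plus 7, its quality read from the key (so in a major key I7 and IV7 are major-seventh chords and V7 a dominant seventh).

IV43

Stacked in thirds the chord is E-G#-B-D#: a major seventh chord on E.
In B major, E is the subdominant; the diatonic major seventh chord there is IV7.
With B in the bass the chord is in second inversion, so the figured bass is 43.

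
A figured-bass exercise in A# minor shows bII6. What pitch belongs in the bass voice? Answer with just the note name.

D#

bII in A# minor has root B; the chord is B-D#-F#.
The figure 6 means first inversion — the third is in the bass.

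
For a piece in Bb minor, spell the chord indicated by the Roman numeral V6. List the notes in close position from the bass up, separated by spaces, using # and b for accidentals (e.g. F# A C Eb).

A C F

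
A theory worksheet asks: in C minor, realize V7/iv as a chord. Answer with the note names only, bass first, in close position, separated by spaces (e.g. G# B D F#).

The slash means an applied dominant: we want the dominant of iv. In C minor, iv is F minor, and its dominant is built on C.
Building a dominant seventh chord on C gives C-E-G-Bb.

C E G Bb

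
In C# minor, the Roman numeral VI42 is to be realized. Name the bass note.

G#

VI in C# minor has root A; the chord is A-C#-E-G#.
The figure 42 means third inversion — the seventh is in the bass.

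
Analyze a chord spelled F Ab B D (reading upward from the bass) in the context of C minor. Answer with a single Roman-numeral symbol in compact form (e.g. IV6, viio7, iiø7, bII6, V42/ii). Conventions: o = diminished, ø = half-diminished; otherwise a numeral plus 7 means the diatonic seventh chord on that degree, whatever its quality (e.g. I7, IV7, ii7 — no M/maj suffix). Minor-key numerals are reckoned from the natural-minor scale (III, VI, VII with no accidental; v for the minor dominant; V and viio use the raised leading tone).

Stacked in thirds the chord is B-D-F-Ab: a fully diminished seventh chord on B.
In C minor, B is the leading tone; the diatonic fully diminished seventh chord there is viio7.
With F in the bass the chord is in second inversion, so the figured bass is 43.

viio43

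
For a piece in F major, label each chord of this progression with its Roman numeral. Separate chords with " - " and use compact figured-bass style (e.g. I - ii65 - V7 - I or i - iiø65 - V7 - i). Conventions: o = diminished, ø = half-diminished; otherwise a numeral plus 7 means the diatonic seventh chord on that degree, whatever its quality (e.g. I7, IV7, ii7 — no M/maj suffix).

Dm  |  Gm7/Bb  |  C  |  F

vi - ii65 - V - I

Dm: minor triad on D = scale degree 6 → vi.
Gm7/Bb has root G, degree 2 in F major, so ii65.
C has root C, degree 5 in F major, so V.
F has root F, degree 1 in F major, so I.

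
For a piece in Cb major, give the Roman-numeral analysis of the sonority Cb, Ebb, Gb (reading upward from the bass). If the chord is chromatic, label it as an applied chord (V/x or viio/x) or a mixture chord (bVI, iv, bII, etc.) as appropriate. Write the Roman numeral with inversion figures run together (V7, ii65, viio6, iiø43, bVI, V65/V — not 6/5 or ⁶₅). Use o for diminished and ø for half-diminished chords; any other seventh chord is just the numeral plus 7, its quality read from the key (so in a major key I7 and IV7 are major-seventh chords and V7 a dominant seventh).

The pitches Cb-Ebb-Gb form a minor triad rooted on Cb.
Cb is the first degree of Cb major. This is the minor tonic, borrowed from the parallel minor.

i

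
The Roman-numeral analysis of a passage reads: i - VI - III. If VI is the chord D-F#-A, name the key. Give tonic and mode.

F# minor

The chord D is a major triad rooted on D; its label is VI.
If D is scale degree 6 and the mode makes that degree carry a major triad, the tonic is F# and the mode is minor.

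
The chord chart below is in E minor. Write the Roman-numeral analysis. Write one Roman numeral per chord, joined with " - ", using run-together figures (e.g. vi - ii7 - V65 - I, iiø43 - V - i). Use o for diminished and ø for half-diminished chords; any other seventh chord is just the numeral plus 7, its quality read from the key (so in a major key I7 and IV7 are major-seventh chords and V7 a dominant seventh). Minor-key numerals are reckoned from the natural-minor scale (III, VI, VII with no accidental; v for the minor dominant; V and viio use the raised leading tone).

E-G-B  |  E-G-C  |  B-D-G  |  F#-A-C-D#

i - VI6 - III6 - viio65

E-G-B has root E, degree 1 in E minor, so i.
E-G-C: major triad on C = scale degree 6 → VI6.
B-D-G has root G, degree 3 in E minor, so III6.
F#-A-C-D#: root D# is the leading tone; fully diminished seventh chord there is viio65.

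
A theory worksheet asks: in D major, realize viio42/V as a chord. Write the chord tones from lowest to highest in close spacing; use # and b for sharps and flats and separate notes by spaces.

F G# B D

viio42/V is a secondary leading-tone chord. The target V is A in D major; the applied chord is rooted a semitone below, on G#.
Building a fully diminished seventh chord on G# gives G#-B-D-F.
With the 42 figure the chord is in third inversion; from the bass F upward in close position it reads F-G#-B-D.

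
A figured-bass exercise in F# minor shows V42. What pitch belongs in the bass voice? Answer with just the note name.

B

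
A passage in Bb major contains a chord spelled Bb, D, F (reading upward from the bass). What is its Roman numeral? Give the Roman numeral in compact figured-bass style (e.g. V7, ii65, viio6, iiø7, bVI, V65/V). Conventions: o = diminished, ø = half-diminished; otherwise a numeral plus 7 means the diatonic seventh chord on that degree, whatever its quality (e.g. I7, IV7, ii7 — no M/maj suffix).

I

Stacked in thirds the chord is Bb-D-F: a major triad on Bb.
In Bb major, Bb is the tonic; the diatonic major triad there is I.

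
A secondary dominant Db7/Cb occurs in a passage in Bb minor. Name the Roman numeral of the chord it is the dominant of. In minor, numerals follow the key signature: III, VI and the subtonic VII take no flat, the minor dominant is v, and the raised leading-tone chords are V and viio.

VI

The chord is a dominant seventh chord on Db.
A dominant resolves down a perfect fifth: Db → Gb. In Bb minor, Gb is scale degree 6, i.e. VI.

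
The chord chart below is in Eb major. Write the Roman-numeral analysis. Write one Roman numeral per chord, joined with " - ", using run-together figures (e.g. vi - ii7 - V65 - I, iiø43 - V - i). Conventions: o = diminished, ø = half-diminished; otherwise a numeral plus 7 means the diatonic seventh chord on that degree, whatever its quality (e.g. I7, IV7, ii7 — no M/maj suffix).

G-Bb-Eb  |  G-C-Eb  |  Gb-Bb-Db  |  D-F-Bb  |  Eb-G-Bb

G-Bb-Eb: root Eb is the tonic; major triad there is I6.
G-C-Eb has root C, degree 6 in Eb major, so vi64.
Gb-Bb-Db is non-diatonic — bIII, a mixture chord from Eb minor.
D-F-Bb has root Bb, degree 5 in Eb major, so V6.
Eb-G-Bb: root Eb is the tonic; major triad there is I.

I6 - vi64 - bIII - V6 - I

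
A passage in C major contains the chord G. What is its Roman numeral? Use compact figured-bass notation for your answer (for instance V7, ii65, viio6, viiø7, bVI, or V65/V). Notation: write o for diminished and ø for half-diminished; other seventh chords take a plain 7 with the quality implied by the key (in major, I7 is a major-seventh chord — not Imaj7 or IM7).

The pitches G-B-D form a major triad rooted on G.
In C major, G is the dominant; the diatonic major triad there is V.

V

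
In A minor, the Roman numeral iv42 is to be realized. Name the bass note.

iv in A minor has root D; the chord is D-F-A-C.
The figure 42 means third inversion — the seventh is in the bass.

C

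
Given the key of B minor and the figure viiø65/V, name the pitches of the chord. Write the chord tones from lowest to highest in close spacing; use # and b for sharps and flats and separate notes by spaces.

G# B D# E#

The slash marks an applied leading-tone chord: viio of V. In B minor, V is F#, so the leading tone to it is E#, a half step below.
Building a half-diminished seventh chord on E# gives E#-G#-B-D#.
The figured bass 65 indicates first inversion, placing the third (G#) in the bass: G#-B-D#-E#.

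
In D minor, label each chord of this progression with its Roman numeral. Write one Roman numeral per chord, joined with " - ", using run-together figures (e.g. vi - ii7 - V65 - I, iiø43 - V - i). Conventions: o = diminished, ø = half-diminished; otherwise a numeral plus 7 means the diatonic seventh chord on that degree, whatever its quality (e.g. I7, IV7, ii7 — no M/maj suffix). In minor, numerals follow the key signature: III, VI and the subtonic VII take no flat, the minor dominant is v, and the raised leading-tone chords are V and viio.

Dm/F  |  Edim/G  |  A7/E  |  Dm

Dm/F: minor triad on D = scale degree 1 → i6.
Edim/G: diminished triad on E = scale degree 2 → iio6.
A7/E: dominant seventh chord on A = scale degree 5 → V43.
Dm: root D is the tonic; minor triad there is i.

i6 - iio6 - V43 - i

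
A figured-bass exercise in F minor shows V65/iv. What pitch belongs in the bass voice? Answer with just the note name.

The applied chord V65/iv is rooted on F: F-A-C-Eb.
The figure 65 means first inversion — the third is in the bass.

A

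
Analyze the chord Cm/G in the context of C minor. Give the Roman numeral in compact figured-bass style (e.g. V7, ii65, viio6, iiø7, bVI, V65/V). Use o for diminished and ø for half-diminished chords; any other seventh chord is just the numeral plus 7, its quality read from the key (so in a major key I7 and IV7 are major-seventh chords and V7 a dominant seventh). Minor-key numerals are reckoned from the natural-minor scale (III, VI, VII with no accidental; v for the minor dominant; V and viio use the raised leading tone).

i64

The pitches C-Eb-G form a minor triad rooted on C.
C is scale degree 1 in C minor, and a minor triad on that degree is written i.
With G in the bass the chord is in second inversion, so the figured bass is 64.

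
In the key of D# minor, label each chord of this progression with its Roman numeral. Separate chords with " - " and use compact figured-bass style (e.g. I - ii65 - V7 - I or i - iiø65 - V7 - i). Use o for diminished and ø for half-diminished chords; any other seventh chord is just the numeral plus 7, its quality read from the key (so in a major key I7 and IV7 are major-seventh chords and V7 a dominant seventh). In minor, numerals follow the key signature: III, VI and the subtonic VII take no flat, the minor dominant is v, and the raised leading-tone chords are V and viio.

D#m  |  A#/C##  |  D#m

D#m: minor triad on D# = scale degree 1 → i.
A#/C##: root A# is the dominant; major triad there is V6.
D#m: root D# is the tonic; minor triad there is i.

i - V6 - i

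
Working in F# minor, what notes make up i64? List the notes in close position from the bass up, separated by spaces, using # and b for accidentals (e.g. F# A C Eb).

In F# minor, the first degree is F#, and the diatonic chord built there is a minor triad.
That chord is spelled F#-A-C#.
The figured bass 64 indicates second inversion, placing the fifth (C#) in the bass: C#-F#-A.

C# F# A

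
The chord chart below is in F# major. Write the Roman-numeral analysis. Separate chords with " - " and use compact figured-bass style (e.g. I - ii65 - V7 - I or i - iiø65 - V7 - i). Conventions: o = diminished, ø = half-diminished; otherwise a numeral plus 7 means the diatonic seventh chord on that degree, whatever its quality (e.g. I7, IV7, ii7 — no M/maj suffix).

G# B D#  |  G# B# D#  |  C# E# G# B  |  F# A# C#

ii - V/V - V7 - I

G#-B-D#: root G# is the supertonic; minor triad there is ii.
G#-B#-D#: chromatic; G# is V of V, so V/V.
C#-E#-G#-B: root C# is the dominant; dominant seventh chord there is V7.
F#-A#-C#: major triad on F# = scale degree 1 → I.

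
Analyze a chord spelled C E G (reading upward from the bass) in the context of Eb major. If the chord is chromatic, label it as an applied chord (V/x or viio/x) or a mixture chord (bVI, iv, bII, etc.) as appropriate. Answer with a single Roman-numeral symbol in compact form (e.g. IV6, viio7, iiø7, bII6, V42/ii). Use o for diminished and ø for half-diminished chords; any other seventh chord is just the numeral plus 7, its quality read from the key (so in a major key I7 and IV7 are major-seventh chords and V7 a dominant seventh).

V/ii

Stacked in thirds the chord is C-E-G: a major triad on C.
C is not a diatonic chord root with this quality in Eb major, but it lies a perfect fifth above F (ii), so the chord functions as an applied dominant of ii.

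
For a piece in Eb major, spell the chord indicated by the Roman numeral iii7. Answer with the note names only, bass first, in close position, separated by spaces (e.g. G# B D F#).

G Bb D F

The numeral's case and figure indicate a minor seventh chord. In Eb major its root, the mediant, is G.
Stacking thirds from G gives G-Bb-D-F.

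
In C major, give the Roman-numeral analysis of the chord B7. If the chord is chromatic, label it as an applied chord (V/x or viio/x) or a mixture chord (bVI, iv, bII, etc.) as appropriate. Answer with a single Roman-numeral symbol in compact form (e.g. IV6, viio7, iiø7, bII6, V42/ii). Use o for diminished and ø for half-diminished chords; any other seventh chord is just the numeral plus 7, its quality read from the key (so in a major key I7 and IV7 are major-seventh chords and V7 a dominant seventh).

The pitches B-D#-F#-A form a dominant seventh chord rooted on B.
B is not a diatonic chord root with this quality in C major, but it lies a perfect fifth above E (iii), so the chord functions as an applied dominant of iii.

V7/iii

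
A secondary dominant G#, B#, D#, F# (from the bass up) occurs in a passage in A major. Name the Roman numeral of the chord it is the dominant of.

The chord is a dominant seventh chord on G#.
A dominant resolves down a perfect fifth: G# → C#. In A major, C# is scale degree 3, i.e. iii.

iii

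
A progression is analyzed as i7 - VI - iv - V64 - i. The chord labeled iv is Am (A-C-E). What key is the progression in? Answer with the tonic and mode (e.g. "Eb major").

E minor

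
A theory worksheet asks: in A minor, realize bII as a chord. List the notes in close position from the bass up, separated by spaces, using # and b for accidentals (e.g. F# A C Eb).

Bb D F

Scale degree 2 in A minor is B; lowering it a half step gives Bb. bII is the Neapolitan chord — a major triad on the lowered second degree.
So the chord is Bb-D-F.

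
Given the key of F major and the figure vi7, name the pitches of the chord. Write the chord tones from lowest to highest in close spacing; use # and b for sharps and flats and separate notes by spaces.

In F major, the sixth degree is D, and the diatonic chord built there is a minor seventh chord.
Stacking thirds from D gives D-F-A-C.

D F A C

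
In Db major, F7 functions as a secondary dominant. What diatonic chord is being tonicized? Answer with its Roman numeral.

The chord is a dominant seventh chord on F.
A dominant resolves down a perfect fifth: F → Bb. In Db major, Bb is scale degree 6, i.e. vi.

vi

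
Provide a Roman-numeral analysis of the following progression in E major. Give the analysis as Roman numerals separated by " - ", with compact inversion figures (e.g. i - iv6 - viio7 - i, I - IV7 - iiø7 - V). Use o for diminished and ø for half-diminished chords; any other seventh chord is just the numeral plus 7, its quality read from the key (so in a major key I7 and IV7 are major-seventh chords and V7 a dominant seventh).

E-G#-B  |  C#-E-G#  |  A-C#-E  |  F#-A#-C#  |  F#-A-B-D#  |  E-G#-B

E-G#-B: root E is the tonic; major triad there is I.
C#-E-G#: root C# is the submediant; minor triad there is vi.
A-C#-E: root A is the subdominant; major triad there is IV.
F#-A#-C#: a major triad on F#, the applied dominant of V → V/V.
F#-A-B-D# has root B, degree 5 in E major, so V43.
E-G#-B: major triad on E = scale degree 1 → I.

I - vi - IV - V/V - V43 - I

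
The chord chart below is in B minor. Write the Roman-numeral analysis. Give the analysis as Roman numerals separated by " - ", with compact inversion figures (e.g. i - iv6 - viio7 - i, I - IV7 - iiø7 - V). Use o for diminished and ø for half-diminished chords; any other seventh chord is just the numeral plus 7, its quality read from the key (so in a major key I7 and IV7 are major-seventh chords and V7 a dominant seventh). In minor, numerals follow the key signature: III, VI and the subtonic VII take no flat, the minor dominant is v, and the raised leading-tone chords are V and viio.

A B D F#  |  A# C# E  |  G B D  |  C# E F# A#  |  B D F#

i42 - viio - VI - V43 - i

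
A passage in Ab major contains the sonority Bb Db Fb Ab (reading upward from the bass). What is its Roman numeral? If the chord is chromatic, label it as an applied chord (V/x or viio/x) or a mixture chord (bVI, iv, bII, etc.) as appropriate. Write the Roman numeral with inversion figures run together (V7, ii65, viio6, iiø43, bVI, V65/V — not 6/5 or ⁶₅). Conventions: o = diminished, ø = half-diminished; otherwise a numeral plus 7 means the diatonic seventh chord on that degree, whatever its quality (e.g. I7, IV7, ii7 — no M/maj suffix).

iiø7

The pitches Bb-Db-Fb-Ab form a half-diminished seventh chord rooted on Bb.
Bb is the second degree of Ab major. This is the half-diminished supertonic seventh, borrowed from the parallel minor.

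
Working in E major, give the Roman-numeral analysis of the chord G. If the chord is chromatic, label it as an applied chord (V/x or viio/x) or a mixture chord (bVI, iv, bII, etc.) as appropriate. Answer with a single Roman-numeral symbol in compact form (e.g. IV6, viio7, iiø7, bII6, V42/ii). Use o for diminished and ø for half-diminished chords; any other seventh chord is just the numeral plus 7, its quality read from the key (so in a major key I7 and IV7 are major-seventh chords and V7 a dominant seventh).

Stacked in thirds the chord is G-B-D: a major triad on G.
G is the lowered third degree of E major (diatonic 3 would be G#). This is a major triad on the lowered third degree, borrowed from the parallel minor.

bIII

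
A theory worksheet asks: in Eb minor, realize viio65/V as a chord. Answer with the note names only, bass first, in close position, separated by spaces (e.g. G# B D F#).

C Eb Gb A

viio65/V is a secondary leading-tone chord. The target V is Bb in Eb minor; the applied chord is rooted a semitone below, on A.
Building a fully diminished seventh chord on A gives A-C-Eb-Gb.
With the 65 figure the chord is in first inversion; from the bass C upward in close position it reads C-Eb-Gb-A.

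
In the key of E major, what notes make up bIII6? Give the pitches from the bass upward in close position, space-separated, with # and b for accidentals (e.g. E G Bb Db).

B D G

Scale degree 3 in E major is G#; lowering it a half step gives G. bIII6 is a major triad on the lowered third degree, borrowed from the parallel minor.
So the chord is G-B-D, a major triad.
The figured bass 6 indicates first inversion, placing the third (B) in the bass: B-D-G.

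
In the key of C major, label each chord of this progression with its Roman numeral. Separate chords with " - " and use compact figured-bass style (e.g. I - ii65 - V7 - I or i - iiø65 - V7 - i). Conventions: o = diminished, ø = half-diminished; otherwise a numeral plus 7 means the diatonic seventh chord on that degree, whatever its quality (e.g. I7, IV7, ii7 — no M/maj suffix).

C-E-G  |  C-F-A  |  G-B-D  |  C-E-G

I - IV64 - V - I

C-E-G: major triad on C = scale degree 1 → I.
C-F-A: root F is the subdominant; major triad there is IV64.
G-B-D: root G is the dominant; major triad there is V.
C-E-G: root C is the tonic; major triad there is I.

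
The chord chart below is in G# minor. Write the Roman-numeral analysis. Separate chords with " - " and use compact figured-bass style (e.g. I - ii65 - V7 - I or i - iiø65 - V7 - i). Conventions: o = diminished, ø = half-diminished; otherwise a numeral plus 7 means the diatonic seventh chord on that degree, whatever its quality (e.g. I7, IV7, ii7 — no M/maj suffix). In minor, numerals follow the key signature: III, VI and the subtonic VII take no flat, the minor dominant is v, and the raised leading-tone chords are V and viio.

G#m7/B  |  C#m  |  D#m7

G#m7/B: minor seventh chord on G# = scale degree 1 → i65.
C#m: root C# is the subdominant; minor triad there is iv.
D#m7: root D# is the dominant; minor seventh chord there is v7.

i65 - iv - v7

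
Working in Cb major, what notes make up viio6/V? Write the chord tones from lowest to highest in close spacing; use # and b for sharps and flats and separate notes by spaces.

viio6/V is a secondary leading-tone chord. The target V is Gb in Cb major; the applied chord is rooted a semitone below, on F.
Building a diminished triad on F gives F-Ab-Cb.
With the 6 figure the chord is in first inversion; from the bass Ab upward in close position it reads Ab-Cb-F.

Ab Cb F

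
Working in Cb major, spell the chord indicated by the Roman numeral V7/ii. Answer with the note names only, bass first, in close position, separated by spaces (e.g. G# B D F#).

The slash means an applied dominant: we want the dominant of ii. In Cb major, ii is Db minor, and its dominant is built on Ab.
Building a dominant seventh chord on Ab gives Ab-C-Eb-Gb.

Ab C Eb Gb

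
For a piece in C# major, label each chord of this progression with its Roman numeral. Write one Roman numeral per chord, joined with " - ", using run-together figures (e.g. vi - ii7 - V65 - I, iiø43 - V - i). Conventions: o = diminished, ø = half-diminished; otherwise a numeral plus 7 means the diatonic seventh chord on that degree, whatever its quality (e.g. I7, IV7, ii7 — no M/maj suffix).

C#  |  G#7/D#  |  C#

I - V43 - I

C#: major triad on C# = scale degree 1 → I.
G#7/D# has root G#, degree 5 in C# major, so V43.
C#: major triad on C# = scale degree 1 → I.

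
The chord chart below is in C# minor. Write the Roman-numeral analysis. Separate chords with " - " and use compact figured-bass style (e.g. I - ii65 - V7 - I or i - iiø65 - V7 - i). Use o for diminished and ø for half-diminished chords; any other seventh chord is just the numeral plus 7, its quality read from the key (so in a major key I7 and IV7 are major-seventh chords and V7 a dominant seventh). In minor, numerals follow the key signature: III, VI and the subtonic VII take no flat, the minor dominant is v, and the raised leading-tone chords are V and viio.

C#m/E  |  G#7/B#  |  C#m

i6 - V65 - i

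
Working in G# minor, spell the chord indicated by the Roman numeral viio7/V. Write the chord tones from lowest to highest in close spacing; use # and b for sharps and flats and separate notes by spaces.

viio7/V is a secondary leading-tone chord. The target V is D# in G# minor; the applied chord is rooted a semitone below, on C##.
Building a fully diminished seventh chord on C## gives C##-E#-G#-B.

C## E# G# B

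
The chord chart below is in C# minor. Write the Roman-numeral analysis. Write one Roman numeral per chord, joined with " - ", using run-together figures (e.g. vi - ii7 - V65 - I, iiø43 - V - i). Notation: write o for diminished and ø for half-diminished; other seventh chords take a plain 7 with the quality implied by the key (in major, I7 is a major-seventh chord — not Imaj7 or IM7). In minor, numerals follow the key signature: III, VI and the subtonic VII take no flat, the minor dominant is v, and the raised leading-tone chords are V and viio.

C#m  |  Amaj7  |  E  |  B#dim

C#m: root C# is the tonic; minor triad there is i.
Amaj7: root A is the submediant; major seventh chord there is VI7.
E: major triad on E = scale degree 3 → III.
B#dim: diminished triad on B# = scale degree 7 → viio.

i - VI7 - III - viio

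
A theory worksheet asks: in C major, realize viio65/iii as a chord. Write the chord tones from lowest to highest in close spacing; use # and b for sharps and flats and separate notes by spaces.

viio65/iii is a secondary leading-tone chord. The target iii is E in C major; the applied chord is rooted a semitone below, on D#.
Building a fully diminished seventh chord on D# gives D#-F#-A-C.
The figured bass 65 indicates first inversion, placing the third (F#) in the bass: F#-A-C-D#.

F# A C D#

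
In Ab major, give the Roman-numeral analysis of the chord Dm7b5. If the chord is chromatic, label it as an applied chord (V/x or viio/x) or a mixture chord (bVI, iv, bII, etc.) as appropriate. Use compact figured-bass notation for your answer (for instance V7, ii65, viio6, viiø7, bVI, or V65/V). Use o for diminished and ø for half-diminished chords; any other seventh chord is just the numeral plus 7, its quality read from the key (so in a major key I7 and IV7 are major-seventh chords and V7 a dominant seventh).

viiø7/V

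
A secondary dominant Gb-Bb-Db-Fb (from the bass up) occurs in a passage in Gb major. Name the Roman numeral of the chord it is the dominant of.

IV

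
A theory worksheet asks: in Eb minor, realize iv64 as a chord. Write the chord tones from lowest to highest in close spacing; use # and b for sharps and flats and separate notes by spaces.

In Eb minor, the subdominant is Ab, and the diatonic chord built there is a minor triad.
That chord is spelled Ab-Cb-Eb.
With the 64 figure the chord is in second inversion; from the bass Eb upward in close position it reads Eb-Ab-Cb.

Eb Ab Cb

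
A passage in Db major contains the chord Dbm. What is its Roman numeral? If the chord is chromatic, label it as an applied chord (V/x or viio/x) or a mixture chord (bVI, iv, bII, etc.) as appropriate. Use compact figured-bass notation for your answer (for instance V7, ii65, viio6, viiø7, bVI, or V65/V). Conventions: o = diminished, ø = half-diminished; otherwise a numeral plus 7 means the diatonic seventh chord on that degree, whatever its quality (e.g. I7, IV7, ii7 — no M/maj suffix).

i

The pitches Db-Fb-Ab form a minor triad rooted on Db.
Db is the first degree of Db major. This is the minor tonic, borrowed from the parallel minor.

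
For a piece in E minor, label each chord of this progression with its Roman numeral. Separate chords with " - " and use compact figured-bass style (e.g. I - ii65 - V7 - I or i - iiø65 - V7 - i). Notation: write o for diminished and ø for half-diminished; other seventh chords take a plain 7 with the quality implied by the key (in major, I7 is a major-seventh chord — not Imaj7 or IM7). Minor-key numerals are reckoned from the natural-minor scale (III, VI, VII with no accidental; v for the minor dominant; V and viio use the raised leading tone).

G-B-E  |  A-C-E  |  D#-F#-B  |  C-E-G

G-B-E: root E is the tonic; minor triad there is i6.
A-C-E: minor triad on A = scale degree 4 → iv.
D#-F#-B: major triad on B = scale degree 5 → V6.
C-E-G has root C, degree 6 in E minor, so VI.

i6 - iv - V6 - VI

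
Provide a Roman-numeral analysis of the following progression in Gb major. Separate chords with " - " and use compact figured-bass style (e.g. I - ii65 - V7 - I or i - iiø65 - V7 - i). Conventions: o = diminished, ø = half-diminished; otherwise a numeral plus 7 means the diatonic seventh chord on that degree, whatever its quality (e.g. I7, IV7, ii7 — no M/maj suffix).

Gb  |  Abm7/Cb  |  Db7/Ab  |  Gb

I - ii65 - V43 - I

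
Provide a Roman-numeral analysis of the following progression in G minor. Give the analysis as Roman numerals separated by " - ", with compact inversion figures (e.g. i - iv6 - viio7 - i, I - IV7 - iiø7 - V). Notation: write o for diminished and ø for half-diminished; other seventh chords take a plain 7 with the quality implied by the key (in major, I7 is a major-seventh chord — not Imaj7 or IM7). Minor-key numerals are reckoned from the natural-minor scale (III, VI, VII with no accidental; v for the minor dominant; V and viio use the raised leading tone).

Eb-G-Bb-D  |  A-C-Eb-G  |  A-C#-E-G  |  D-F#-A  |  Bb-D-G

VI7 - iiø7 - V7/V - V - i6

Eb-G-Bb-D: major seventh chord on Eb = scale degree 6 → VI7.
A-C-Eb-G: half-diminished seventh chord on A = scale degree 2 → iiø7.
A-C#-E-G: chromatic; A is V of V, so V7/V.
D-F#-A: root D is the dominant; major triad there is V.
Bb-D-G: root G is the tonic; minor triad there is i6.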